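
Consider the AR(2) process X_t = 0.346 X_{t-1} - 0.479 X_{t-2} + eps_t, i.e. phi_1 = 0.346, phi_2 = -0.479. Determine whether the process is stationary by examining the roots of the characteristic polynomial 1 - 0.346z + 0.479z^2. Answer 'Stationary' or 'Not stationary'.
\text{Stationary}

The AR(p) characteristic polynomial is P(z) = 1 - 0.346z + 0.479z^2.
Stationarity requires all roots to lie outside the unit circle, i.e. |z| > 1 for every root.
Set 1 + (-0.346) z + (0.479) z^2 = 0, i.e. a z^2 + b z + c = 0 with a = 0.479, b = -0.346, c = 1.
Discriminant D = b^2 - 4ac = (-0.346)^2 - 4*(0.479)*1 = 0.119716 - (1.916) = -1.796284.
D < 0, so the roots are the complex-conjugate pair z = (-b +/- i sqrt(-D)) / (2a) = 0.3612 +/- 1.399i.
For a conjugate pair |z|^2 = z * conj(z) = (product of roots) = c/a = 1/(0.479) = 2.087683, so |z| = sqrt(2.087683) = 1.4449 for both roots.
Moduli of all roots: 1.4449, 1.4449.
All moduli strictly greater than 1? Yes.
Verdict: Stationary.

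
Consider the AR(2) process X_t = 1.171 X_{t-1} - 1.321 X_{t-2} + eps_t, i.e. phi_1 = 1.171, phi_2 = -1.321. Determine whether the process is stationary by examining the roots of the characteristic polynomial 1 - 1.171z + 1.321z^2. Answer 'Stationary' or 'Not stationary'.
\text{Not stationary}

The AR(p) characteristic polynomial is P(z) = 1 - 1.171z + 1.321z^2.
Stationarity requires all roots to lie outside the unit circle, i.e. |z| > 1 for every root.
Set 1 + (-1.171) z + (1.321) z^2 = 0, i.e. a z^2 + b z + c = 0 with a = 1.321, b = -1.171, c = 1.
Discriminant D = b^2 - 4ac = (-1.171)^2 - 4*(1.321)*1 = 1.371241 - (5.284) = -3.912759.
D < 0, so the roots are the complex-conjugate pair z = (-b +/- i sqrt(-D)) / (2a) = 0.4432 +/- 0.7487i.
For a conjugate pair |z|^2 = z * conj(z) = (product of roots) = c/a = 1/(1.321) = 0.757002, so |z| = sqrt(0.757002) = 0.8701 for both roots.
Moduli of all roots: 0.8701, 0.8701.
All moduli strictly greater than 1? No.
Verdict: Not stationary.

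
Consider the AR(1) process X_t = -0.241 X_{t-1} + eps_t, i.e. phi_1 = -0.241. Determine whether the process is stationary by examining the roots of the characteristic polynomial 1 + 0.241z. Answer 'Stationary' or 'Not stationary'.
\text{Stationary}

The AR(p) characteristic polynomial is P(z) = 1 + 0.241z.
Stationarity requires all roots to lie outside the unit circle, i.e. |z| > 1 for every root.
This is linear in z: 1 + (0.241) z = 0  =>  z = -1/(0.241) = -4.149378,  |z| = 4.149378.
Moduli of all roots: 4.1494.
All moduli strictly greater than 1? Yes.
Verdict: Stationary.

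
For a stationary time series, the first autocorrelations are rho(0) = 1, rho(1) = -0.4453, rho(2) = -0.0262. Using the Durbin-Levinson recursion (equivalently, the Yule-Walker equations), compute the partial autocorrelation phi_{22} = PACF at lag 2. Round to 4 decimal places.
\phi_{22} = -0.2800

The PACF at lag k is phi_{kk}, the last component of the solution
to the Yule-Walker system G_k phi = r_k where
  (G_k)_{ij} = rho(|i - j|), (r_k)_i = rho(i), i,j = 1..k.
Equivalently, Durbin-Levinson gives phi_{kk} iteratively:
  phi_{11} = rho(1)
  phi_{kk} = [rho(k) - sum_{j=1..k-1} phi_{k-1,j} rho(k-j)]
            / [1 - sum_{j=1..k-1} phi_{k-1,j} rho(j)],
  phi_{k,j} = phi_{k-1,j} - phi_{kk} phi_{k-1,k-j},  j = 1..k-1.
Step k = 1:
  phi_11 = rho(1) = -0.4453.
Step k = 2:
  phi_22 = [rho(2) - phi_11 rho(1)] / [1 - phi_11 rho(1)] = [-0.0262 - (-0.4453)(-0.4453)] / [1 - (-0.4453)(-0.4453)]
         = -0.22449209 / 0.80170791 = -0.28.
Therefore phi_{22} = -0.2800.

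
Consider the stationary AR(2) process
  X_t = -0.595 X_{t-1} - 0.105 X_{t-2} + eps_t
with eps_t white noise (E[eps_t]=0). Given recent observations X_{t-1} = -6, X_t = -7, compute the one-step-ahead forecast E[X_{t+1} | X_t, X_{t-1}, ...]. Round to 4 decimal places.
E[X_{t+1} \mid \mathcal F_t] = 4.7950

For an AR(p) model X_t = c + sum_i phi_i X_{t-i} + eps_t, the
one-step-ahead conditional mean is
  E[X_{t+1} | X_t, ...] = c + sum_i phi_i X_{t+1-i}.
Substitute known values:
  E[X_{t+1} | ...] = (-0.595) * (-7) + (-0.105) * (-6)
                   = 4.7950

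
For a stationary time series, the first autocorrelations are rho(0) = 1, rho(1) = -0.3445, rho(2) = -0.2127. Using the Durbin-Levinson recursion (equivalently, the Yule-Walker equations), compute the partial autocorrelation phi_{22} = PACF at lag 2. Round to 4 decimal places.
\phi_{22} = -0.3760

The PACF at lag k is phi_{kk}, the last component of the solution
to the Yule-Walker system G_k phi = r_k where
  (G_k)_{ij} = rho(|i - j|), (r_k)_i = rho(i), i,j = 1..k.
Equivalently, Durbin-Levinson gives phi_{kk} iteratively:
  phi_{11} = rho(1)
  phi_{kk} = [rho(k) - sum_{j=1..k-1} phi_{k-1,j} rho(k-j)]
            / [1 - sum_{j=1..k-1} phi_{k-1,j} rho(j)],
  phi_{k,j} = phi_{k-1,j} - phi_{kk} phi_{k-1,k-j},  j = 1..k-1.
Step k = 1:
  phi_11 = rho(1) = -0.3445.
Step k = 2:
  phi_22 = [rho(2) - phi_11 rho(1)] / [1 - phi_11 rho(1)] = [-0.2127 - (-0.3445)(-0.3445)] / [1 - (-0.3445)(-0.3445)]
         = -0.33138025 / 0.88131975 = -0.376.
Therefore phi_{22} = -0.3760.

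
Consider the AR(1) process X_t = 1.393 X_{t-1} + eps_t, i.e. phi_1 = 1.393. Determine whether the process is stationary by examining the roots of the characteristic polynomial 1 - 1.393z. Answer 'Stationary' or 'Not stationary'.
\text{Not stationary}

The AR(p) characteristic polynomial is P(z) = 1 - 1.393z.
Stationarity requires all roots to lie outside the unit circle, i.e. |z| > 1 for every root.
This is linear in z: 1 + (-1.393) z = 0  =>  z = -1/(-1.393) = 0.717875,  |z| = 0.717875.
Moduli of all roots: 0.7179.
All moduli strictly greater than 1? No.
Verdict: Not stationary.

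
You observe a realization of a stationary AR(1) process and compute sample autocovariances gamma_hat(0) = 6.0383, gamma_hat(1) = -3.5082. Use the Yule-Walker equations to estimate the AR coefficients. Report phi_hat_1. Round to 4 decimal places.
\hat\phi_{1} = -0.5810

The Yule-Walker equations for an AR(p) process read, in matrix form,
  Gamma_p phi = r_p,   with   (Gamma_p)_{ij} = gamma(|i - j|),
                       (r_p)_i = gamma(i),   i,j = 1..p.
Substitute the sample gammas (Toeplitz matrix and right-hand side of size 1):
  Gamma_p = [[6.0383]]
  r_p     = [-3.5082]
With p = 1 this is the single equation gamma(0) phi_1 = gamma(1):
  phi_hat_1 = gamma(1) / gamma(0) = -3.5082 / 6.0383 = -0.5810.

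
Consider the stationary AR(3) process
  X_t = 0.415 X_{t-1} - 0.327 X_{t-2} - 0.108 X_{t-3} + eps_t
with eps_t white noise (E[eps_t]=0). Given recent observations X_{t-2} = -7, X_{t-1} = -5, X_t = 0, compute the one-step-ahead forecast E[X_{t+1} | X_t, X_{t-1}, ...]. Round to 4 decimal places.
E[X_{t+1} \mid \mathcal F_t] = 2.3910

For an AR(p) model X_t = c + sum_i phi_i X_{t-i} + eps_t, the
one-step-ahead conditional mean is
  E[X_{t+1} | X_t, ...] = c + sum_i phi_i X_{t+1-i}.
Substitute known values:
  E[X_{t+1} | ...] = (0.415) * (0) + (-0.327) * (-5) + (-0.108) * (-7)
                   = 2.3910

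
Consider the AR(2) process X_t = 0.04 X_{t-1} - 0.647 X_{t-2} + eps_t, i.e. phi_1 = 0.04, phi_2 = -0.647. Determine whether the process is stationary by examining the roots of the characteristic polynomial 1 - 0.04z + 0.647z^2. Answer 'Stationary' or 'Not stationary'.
\text{Stationary}

The AR(p) characteristic polynomial is P(z) = 1 - 0.04z + 0.647z^2.
Stationarity requires all roots to lie outside the unit circle, i.e. |z| > 1 for every root.
Set 1 + (-0.04) z + (0.647) z^2 = 0, i.e. a z^2 + b z + c = 0 with a = 0.647, b = -0.04, c = 1.
Discriminant D = b^2 - 4ac = (-0.04)^2 - 4*(0.647)*1 = 0.0016 - (2.588) = -2.5864.
D < 0, so the roots are the complex-conjugate pair z = (-b +/- i sqrt(-D)) / (2a) = 0.0309 +/- 1.2428i.
For a conjugate pair |z|^2 = z * conj(z) = (product of roots) = c/a = 1/(0.647) = 1.545595, so |z| = sqrt(1.545595) = 1.2432 for both roots.
Moduli of all roots: 1.2432, 1.2432.
All moduli strictly greater than 1? Yes.
Verdict: Stationary.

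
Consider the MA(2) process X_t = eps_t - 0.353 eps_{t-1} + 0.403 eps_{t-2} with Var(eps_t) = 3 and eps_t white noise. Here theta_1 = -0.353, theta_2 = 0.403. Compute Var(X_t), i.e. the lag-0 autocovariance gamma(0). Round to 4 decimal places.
\gamma(0) = 3.8611

For an MA(q) process X_t = eps_t + sum_i theta_i eps_{t-i} with
Var(eps_t) = sigma^2, the variance is
  gamma(0) = sigma^2 * (1 + sum_i theta_i^2).
  sum_i theta_i^2 = (-0.353)^2 + (0.403)^2 = 0.124609 + 0.162409 = 0.287018.
  gamma(0) = 3 * (1 + 0.287018) = 3 * 1.287018 = 3.861054, which rounds to 3.8611.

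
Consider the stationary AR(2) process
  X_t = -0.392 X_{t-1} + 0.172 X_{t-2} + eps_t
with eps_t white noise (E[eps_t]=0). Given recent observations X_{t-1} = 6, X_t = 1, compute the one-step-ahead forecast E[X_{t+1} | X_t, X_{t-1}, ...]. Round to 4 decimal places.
E[X_{t+1} \mid \mathcal F_t] = 0.6400

For an AR(p) model X_t = c + sum_i phi_i X_{t-i} + eps_t, the
one-step-ahead conditional mean is
  E[X_{t+1} | X_t, ...] = c + sum_i phi_i X_{t+1-i}.
Substitute known values:
  E[X_{t+1} | ...] = (-0.392) * (1) + (0.172) * (6)
                   = 0.6400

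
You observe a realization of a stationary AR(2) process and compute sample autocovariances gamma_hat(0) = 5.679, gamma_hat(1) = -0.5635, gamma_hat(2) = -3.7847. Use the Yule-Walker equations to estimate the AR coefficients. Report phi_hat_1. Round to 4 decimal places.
\hat\phi_{1} = -0.1670

The Yule-Walker equations for an AR(p) process read, in matrix form,
  Gamma_p phi = r_p,   with   (Gamma_p)_{ij} = gamma(|i - j|),
                       (r_p)_i = gamma(i),   i,j = 1..p.
Substitute the sample gammas (Toeplitz matrix and right-hand side of size 2):
  Gamma_p = [[5.679, -0.5635], [-0.5635, 5.679]]
  r_p     = [-0.5635, -3.7847]
Written out:
  5.679 phi_1 - 0.5635 phi_2 = -0.5635
  -0.5635 phi_1 + 5.679 phi_2 = -3.7847
Solve by Cramer's rule:
  det = gamma(0)^2 - gamma(1)^2 = (5.679)^2 - (-0.5635)^2 = 32.251041 - 0.31753225 = 31.93350875
  phi_hat_1 = [gamma(1) gamma(0) - gamma(1) gamma(2)] / det = [(-0.5635)(5.679) - (-0.5635)(-3.7847)] / 31.93350875 = -5.33279495 / 31.93350875 = -0.167
  phi_hat_2 = [gamma(0) gamma(2) - gamma(1)^2] / det = [(5.679)(-3.7847) - (-0.5635)^2] / 31.93350875 = -21.81084355 / 31.93350875 = -0.683
So phi_hat = [-0.1670, -0.6830].
Therefore phi_hat_1 = -0.1670.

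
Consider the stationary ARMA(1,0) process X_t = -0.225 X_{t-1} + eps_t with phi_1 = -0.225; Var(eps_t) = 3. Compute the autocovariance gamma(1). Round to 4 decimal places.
\gamma(1) = -0.7110

Multiply the model equation by X_{t-k} and take expectations. With theta_0 = psi_0 = 1 and psi_j the MA(infinity) weights, this gives
  gamma(k) - sum_i phi_i gamma(k-i) = c_k,
  c_k = sigma^2 * sum_{j=k..q} theta_j psi_{j-k}   (c_k = 0 for k > q),
using gamma(-m) = gamma(m).
Pure AR (q = 0): c_0 = sigma^2 = 3, c_k = 0 for k >= 1.
Equations for k = 0 and k = 1 (AR order 1):
  gamma(0) = phi_1 gamma(1) + c_0
  gamma(1) = phi_1 gamma(0) + c_1
Substituting the second into the first: gamma(0) (1 - phi_1^2) = c_0 + phi_1 c_1, so
  gamma(0) = c_0 / (1 - phi_1^2) = 3 / (1 - (-0.225)^2) = 3 / 0.949375 = 3.159974.
  gamma(1) = phi_1 gamma(0) = (-0.225)(3.159974) = -0.710994.
Therefore gamma(1) = -0.7110 (to 4 decimal places).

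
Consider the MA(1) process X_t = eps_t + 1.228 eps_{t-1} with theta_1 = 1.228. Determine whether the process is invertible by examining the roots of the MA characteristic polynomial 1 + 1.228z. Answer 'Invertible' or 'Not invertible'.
\text{Not invertible}

The MA(q) characteristic polynomial is P(z) = 1 + 1.228z.
Invertibility requires all roots to lie outside the unit circle, i.e. |z| > 1 for every root.
This is linear in z: 1 + (1.228) z = 0  =>  z = -1/(1.228) = -0.814332,  |z| = 0.814332.
Moduli of all roots: 0.8143.
All moduli strictly greater than 1? No.
Verdict: Not invertible.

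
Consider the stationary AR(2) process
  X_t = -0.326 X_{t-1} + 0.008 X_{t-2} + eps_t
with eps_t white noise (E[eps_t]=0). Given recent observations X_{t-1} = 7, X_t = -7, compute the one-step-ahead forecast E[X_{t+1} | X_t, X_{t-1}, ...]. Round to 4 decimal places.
E[X_{t+1} \mid \mathcal F_t] = 2.3380

For an AR(p) model X_t = c + sum_i phi_i X_{t-i} + eps_t, the
one-step-ahead conditional mean is
  E[X_{t+1} | X_t, ...] = c + sum_i phi_i X_{t+1-i}.
Substitute known values:
  E[X_{t+1} | ...] = (-0.326) * (-7) + (0.008) * (7)
                   = 2.3380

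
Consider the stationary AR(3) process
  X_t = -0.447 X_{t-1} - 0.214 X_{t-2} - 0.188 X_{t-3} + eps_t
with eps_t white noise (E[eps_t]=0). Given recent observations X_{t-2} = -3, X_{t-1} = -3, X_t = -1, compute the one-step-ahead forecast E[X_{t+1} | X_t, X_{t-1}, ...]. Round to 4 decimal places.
E[X_{t+1} \mid \mathcal F_t] = 1.6530

For an AR(p) model X_t = c + sum_i phi_i X_{t-i} + eps_t, the
one-step-ahead conditional mean is
  E[X_{t+1} | X_t, ...] = c + sum_i phi_i X_{t+1-i}.
Substitute known values:
  E[X_{t+1} | ...] = (-0.447) * (-1) + (-0.214) * (-3) + (-0.188) * (-3)
                   = 1.6530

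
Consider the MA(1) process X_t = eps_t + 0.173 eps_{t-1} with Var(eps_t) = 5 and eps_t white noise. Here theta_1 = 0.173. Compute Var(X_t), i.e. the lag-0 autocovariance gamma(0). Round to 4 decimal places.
\gamma(0) = 5.1496

For an MA(q) process X_t = eps_t + sum_i theta_i eps_{t-i} with
Var(eps_t) = sigma^2, the variance is
  gamma(0) = sigma^2 * (1 + sum_i theta_i^2).
  sum_i theta_i^2 = (0.173)^2 = 0.029929.
  gamma(0) = 5 * (1 + 0.029929) = 5 * 1.029929 = 5.149645, which rounds to 5.1496.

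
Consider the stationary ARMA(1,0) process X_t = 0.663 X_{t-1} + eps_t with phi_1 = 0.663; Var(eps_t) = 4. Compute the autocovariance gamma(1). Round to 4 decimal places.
\gamma(1) = 4.7321

Multiply the model equation by X_{t-k} and take expectations. With theta_0 = psi_0 = 1 and psi_j the MA(infinity) weights, this gives
  gamma(k) - sum_i phi_i gamma(k-i) = c_k,
  c_k = sigma^2 * sum_{j=k..q} theta_j psi_{j-k}   (c_k = 0 for k > q),
using gamma(-m) = gamma(m).
Pure AR (q = 0): c_0 = sigma^2 = 4, c_k = 0 for k >= 1.
Equations for k = 0 and k = 1 (AR order 1):
  gamma(0) = phi_1 gamma(1) + c_0
  gamma(1) = phi_1 gamma(0) + c_1
Substituting the second into the first: gamma(0) (1 - phi_1^2) = c_0 + phi_1 c_1, so
  gamma(0) = c_0 / (1 - phi_1^2) = 4 / (1 - (0.663)^2) = 4 / 0.560431 = 7.137364.
  gamma(1) = phi_1 gamma(0) = (0.663)(7.137364) = 4.732072.
Therefore gamma(1) = 4.7321 (to 4 decimal places).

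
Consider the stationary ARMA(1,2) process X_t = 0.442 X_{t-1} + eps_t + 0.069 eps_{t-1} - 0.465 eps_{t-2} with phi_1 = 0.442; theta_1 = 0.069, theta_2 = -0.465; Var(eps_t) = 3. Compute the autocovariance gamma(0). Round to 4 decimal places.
\gamma(0) = 3.9966

Multiply the model equation by X_{t-k} and take expectations. With theta_0 = psi_0 = 1 and psi_j the MA(infinity) weights, this gives
  gamma(k) - sum_i phi_i gamma(k-i) = c_k,
  c_k = sigma^2 * sum_{j=k..q} theta_j psi_{j-k}   (c_k = 0 for k > q),
using gamma(-m) = gamma(m).
psi-weights needed (psi_j = theta_j + sum_i phi_i psi_{j-i}):
  psi_1 = theta_1 + phi_1 = 0.069 + (0.442) = 0.511
  psi_2 = theta_2 + phi_1 psi_1 = -0.465 + (0.442)(0.511) = -0.239138
Right-hand sides:
  c_0 = sigma^2 (1 + theta_1 psi_1 + theta_2 psi_2) = 3 * (1 + (0.069)(0.511) + (-0.465)(-0.239138)) = 3 * 1.146458 = 3.439375
  c_1 = sigma^2 (theta_1 + theta_2 psi_1) = 3 * (0.069 + (-0.465)(0.511)) = -0.505845
  c_2 = sigma^2 theta_2 = 3 * (-0.465) = -1.395
Equations for k = 0 and k = 1 (AR order 1):
  gamma(0) = phi_1 gamma(1) + c_0
  gamma(1) = phi_1 gamma(0) + c_1
Substituting the second into the first: gamma(0) (1 - phi_1^2) = c_0 + phi_1 c_1, so
  gamma(0) = (c_0 + phi_1 c_1) / (1 - phi_1^2) = (3.439375 + (0.442)(-0.505845)) / (1 - (0.442)^2) = 3.215791 / 0.804636 = 3.996579.
Therefore gamma(0) = 3.9966 (to 4 decimal places).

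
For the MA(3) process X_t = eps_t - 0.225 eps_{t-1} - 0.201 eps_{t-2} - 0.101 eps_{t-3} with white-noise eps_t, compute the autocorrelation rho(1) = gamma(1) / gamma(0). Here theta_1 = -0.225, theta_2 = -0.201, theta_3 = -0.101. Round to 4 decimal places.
\rho(1) = -0.1448

For an MA(q) process with theta_0 = 1, the autocovariance is
  gamma(k) = sigma^2 * sum_{i=0..q-k} theta_i * theta_{i+k},
and rho(k) = gamma(k) / gamma(0). Sigma^2 cancels.
  numerator   = (1)*(-0.225) + (-0.225)*(-0.201) + (-0.201)*(-0.101) = -0.159474.
  denominator = (1)^2 + (-0.225)^2 + (-0.201)^2 + (-0.101)^2 = 1.101227.
  rho(1) = -0.159474 / 1.101227 = -0.1448.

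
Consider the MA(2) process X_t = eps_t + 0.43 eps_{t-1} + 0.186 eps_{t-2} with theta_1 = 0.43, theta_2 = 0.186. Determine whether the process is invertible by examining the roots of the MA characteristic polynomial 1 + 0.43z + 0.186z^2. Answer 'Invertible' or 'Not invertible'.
\text{Invertible}

The MA(q) characteristic polynomial is P(z) = 1 + 0.43z + 0.186z^2.
Invertibility requires all roots to lie outside the unit circle, i.e. |z| > 1 for every root.
Set 1 + (0.43) z + (0.186) z^2 = 0, i.e. a z^2 + b z + c = 0 with a = 0.186, b = 0.43, c = 1.
Discriminant D = b^2 - 4ac = (0.43)^2 - 4*(0.186)*1 = 0.1849 - (0.744) = -0.5591.
D < 0, so the roots are the complex-conjugate pair z = (-b +/- i sqrt(-D)) / (2a) = -1.1559 +/- 2.01i.
For a conjugate pair |z|^2 = z * conj(z) = (product of roots) = c/a = 1/(0.186) = 5.376344, so |z| = sqrt(5.376344) = 2.3187 for both roots.
Moduli of all roots: 2.3187, 2.3187.
All moduli strictly greater than 1? Yes.
Verdict: Invertible.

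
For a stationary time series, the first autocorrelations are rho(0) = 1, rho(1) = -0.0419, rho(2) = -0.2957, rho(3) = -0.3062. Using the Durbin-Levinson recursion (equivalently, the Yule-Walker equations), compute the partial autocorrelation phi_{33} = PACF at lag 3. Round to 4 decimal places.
\phi_{33} = -0.3680

The PACF at lag k is phi_{kk}, the last component of the solution
to the Yule-Walker system G_k phi = r_k where
  (G_k)_{ij} = rho(|i - j|), (r_k)_i = rho(i), i,j = 1..k.
Equivalently, Durbin-Levinson gives phi_{kk} iteratively:
  phi_{11} = rho(1)
  phi_{kk} = [rho(k) - sum_{j=1..k-1} phi_{k-1,j} rho(k-j)]
            / [1 - sum_{j=1..k-1} phi_{k-1,j} rho(j)],
  phi_{k,j} = phi_{k-1,j} - phi_{kk} phi_{k-1,k-j},  j = 1..k-1.
Step k = 1:
  phi_11 = rho(1) = -0.0419.
Step k = 2:
  phi_22 = [rho(2) - phi_11 rho(1)] / [1 - phi_11 rho(1)] = [-0.2957 - (-0.0419)(-0.0419)] / [1 - (-0.0419)(-0.0419)]
         = -0.29745561 / 0.99824439 = -0.297979.
  Update: phi_21 = phi_11 - phi_22 phi_11 = -0.0419 - (-0.297979)(-0.0419) = -0.054385.
Step k = 3:
  phi_33 = [rho(3) - phi_21 rho(2) - phi_22 rho(1)] / [1 - phi_21 rho(1) - phi_22 rho(2)]
    numerator   = -0.3062 - (-0.054385)(-0.2957) - (-0.297979)(-0.0419) = -0.33476705
    denominator = 1 - (-0.054385)(-0.0419) - (-0.297979)(-0.2957) = 0.90960894
  phi_33 = -0.33476705 / 0.90960894 = -0.368.
Therefore phi_{33} = -0.3680.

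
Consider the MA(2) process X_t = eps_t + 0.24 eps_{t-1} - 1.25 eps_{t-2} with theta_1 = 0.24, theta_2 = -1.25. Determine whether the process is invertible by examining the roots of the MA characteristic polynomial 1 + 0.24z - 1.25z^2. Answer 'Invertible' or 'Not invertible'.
\text{Not invertible}

The MA(q) characteristic polynomial is P(z) = 1 + 0.24z - 1.25z^2.
Invertibility requires all roots to lie outside the unit circle, i.e. |z| > 1 for every root.
Set 1 + (0.24) z + (-1.25) z^2 = 0, i.e. a z^2 + b z + c = 0 with a = -1.25, b = 0.24, c = 1.
Discriminant D = b^2 - 4ac = (0.24)^2 - 4*(-1.25)*1 = 0.0576 - (-5) = 5.0576.
D >= 0, so the roots are real: z = (-b +/- sqrt(D)) / (2a) = (-0.24 +/- 2.248911) / (-2.5).
  z_1 = (-0.24 + 2.248911) / (-2.5) = -0.8036,   |z_1| = 0.8036.
  z_2 = (-0.24 - 2.248911) / (-2.5) = 0.9956,   |z_2| = 0.9956.
Moduli of all roots: 0.8036, 0.9956.
All moduli strictly greater than 1? No.
Verdict: Not invertible.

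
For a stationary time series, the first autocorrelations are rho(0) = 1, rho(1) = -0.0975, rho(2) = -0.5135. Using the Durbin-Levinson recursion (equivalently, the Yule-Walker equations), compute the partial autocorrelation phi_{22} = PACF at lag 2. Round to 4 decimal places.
\phi_{22} = -0.5280

The PACF at lag k is phi_{kk}, the last component of the solution
to the Yule-Walker system G_k phi = r_k where
  (G_k)_{ij} = rho(|i - j|), (r_k)_i = rho(i), i,j = 1..k.
Equivalently, Durbin-Levinson gives phi_{kk} iteratively:
  phi_{11} = rho(1)
  phi_{kk} = [rho(k) - sum_{j=1..k-1} phi_{k-1,j} rho(k-j)]
            / [1 - sum_{j=1..k-1} phi_{k-1,j} rho(j)],
  phi_{k,j} = phi_{k-1,j} - phi_{kk} phi_{k-1,k-j},  j = 1..k-1.
Step k = 1:
  phi_11 = rho(1) = -0.0975.
Step k = 2:
  phi_22 = [rho(2) - phi_11 rho(1)] / [1 - phi_11 rho(1)] = [-0.5135 - (-0.0975)(-0.0975)] / [1 - (-0.0975)(-0.0975)]
         = -0.52300625 / 0.99049375 = -0.528.
Therefore phi_{22} = -0.5280.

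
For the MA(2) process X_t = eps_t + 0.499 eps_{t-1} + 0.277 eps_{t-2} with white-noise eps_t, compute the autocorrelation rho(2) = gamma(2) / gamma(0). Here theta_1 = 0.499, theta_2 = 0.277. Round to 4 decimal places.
\rho(2) = 0.2089

For an MA(q) process with theta_0 = 1, the autocovariance is
  gamma(k) = sigma^2 * sum_{i=0..q-k} theta_i * theta_{i+k},
and rho(k) = gamma(k) / gamma(0). Sigma^2 cancels.
  numerator   = (1)*(0.277) = 0.277.
  denominator = (1)^2 + (0.499)^2 + (0.277)^2 = 1.32573.
  rho(2) = 0.277 / 1.32573 = 0.2089.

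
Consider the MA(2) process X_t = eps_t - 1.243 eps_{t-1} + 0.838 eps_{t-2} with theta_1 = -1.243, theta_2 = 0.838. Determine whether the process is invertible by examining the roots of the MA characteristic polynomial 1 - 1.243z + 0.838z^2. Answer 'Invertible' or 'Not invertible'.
\text{Invertible}

The MA(q) characteristic polynomial is P(z) = 1 - 1.243z + 0.838z^2.
Invertibility requires all roots to lie outside the unit circle, i.e. |z| > 1 for every root.
Set 1 + (-1.243) z + (0.838) z^2 = 0, i.e. a z^2 + b z + c = 0 with a = 0.838, b = -1.243, c = 1.
Discriminant D = b^2 - 4ac = (-1.243)^2 - 4*(0.838)*1 = 1.545049 - (3.352) = -1.806951.
D < 0, so the roots are the complex-conjugate pair z = (-b +/- i sqrt(-D)) / (2a) = 0.7416 +/- 0.802i.
For a conjugate pair |z|^2 = z * conj(z) = (product of roots) = c/a = 1/(0.838) = 1.193317, so |z| = sqrt(1.193317) = 1.0924 for both roots.
Moduli of all roots: 1.0924, 1.0924.
All moduli strictly greater than 1? Yes.
Verdict: Invertible.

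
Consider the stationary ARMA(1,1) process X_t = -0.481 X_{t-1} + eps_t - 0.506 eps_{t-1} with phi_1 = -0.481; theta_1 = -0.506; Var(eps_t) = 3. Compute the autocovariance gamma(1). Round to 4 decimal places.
\gamma(1) = -4.7899

Multiply the model equation by X_{t-k} and take expectations. With theta_0 = psi_0 = 1 and psi_j the MA(infinity) weights, this gives
  gamma(k) - sum_i phi_i gamma(k-i) = c_k,
  c_k = sigma^2 * sum_{j=k..q} theta_j psi_{j-k}   (c_k = 0 for k > q),
using gamma(-m) = gamma(m).
psi-weights needed (psi_j = theta_j + sum_i phi_i psi_{j-i}):
  psi_1 = theta_1 + phi_1 = -0.506 + (-0.481) = -0.987
Right-hand sides:
  c_0 = sigma^2 (1 + theta_1 psi_1) = 3 * (1 + (-0.506)(-0.987)) = 3 * 1.499422 = 4.498266
  c_1 = sigma^2 theta_1 = 3 * (-0.506) = -1.518
  c_2 = 0
Equations for k = 0 and k = 1 (AR order 1):
  gamma(0) = phi_1 gamma(1) + c_0
  gamma(1) = phi_1 gamma(0) + c_1
Substituting the second into the first: gamma(0) (1 - phi_1^2) = c_0 + phi_1 c_1, so
  gamma(0) = (c_0 + phi_1 c_1) / (1 - phi_1^2) = (4.498266 + (-0.481)(-1.518)) / (1 - (-0.481)^2) = 5.228424 / 0.768639 = 6.802184.
  gamma(1) = phi_1 gamma(0) + c_1 = (-0.481)(6.802184) + (-1.518) = -4.789851.
Therefore gamma(1) = -4.7899 (to 4 decimal places).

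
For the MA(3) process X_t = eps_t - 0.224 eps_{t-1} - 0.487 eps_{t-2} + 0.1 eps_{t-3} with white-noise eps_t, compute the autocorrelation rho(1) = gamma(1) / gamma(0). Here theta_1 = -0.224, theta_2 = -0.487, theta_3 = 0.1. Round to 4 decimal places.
\rho(1) = -0.1261

For an MA(q) process with theta_0 = 1, the autocovariance is
  gamma(k) = sigma^2 * sum_{i=0..q-k} theta_i * theta_{i+k},
and rho(k) = gamma(k) / gamma(0). Sigma^2 cancels.
  numerator   = (1)*(-0.224) + (-0.224)*(-0.487) + (-0.487)*(0.1) = -0.163612.
  denominator = (1)^2 + (-0.224)^2 + (-0.487)^2 + (0.1)^2 = 1.297345.
  rho(1) = -0.163612 / 1.297345 = -0.1261.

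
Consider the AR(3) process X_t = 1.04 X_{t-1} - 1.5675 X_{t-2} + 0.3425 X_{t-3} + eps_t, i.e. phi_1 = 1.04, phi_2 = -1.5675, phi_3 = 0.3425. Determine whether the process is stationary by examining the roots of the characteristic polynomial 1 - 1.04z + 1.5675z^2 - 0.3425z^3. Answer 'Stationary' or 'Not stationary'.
\text{Not stationary}

The AR(p) characteristic polynomial is P(z) = 1 - 1.04z + 1.5675z^2 - 0.3425z^3.
Stationarity requires all roots to lie outside the unit circle, i.e. |z| > 1 for every root.
Degree 3: look for a simple real root z0 first, then factor out (1 - z/z0) and solve the remaining quadratic.
Testing z0 = 4: P(4) = 1 + (-1.04)(4) + (1.5675)(4)^2 + (-0.3425)(4)^3
  = 1 + (-4.16) + (25.08) + (-21.92) = 0.  So z_0 = 4 is a root, |z_0| = 4.
Divide out the factor (1 - 0.25 z) = (1 - z/z0) (since 1/z0 = 0.25):
  P(z) = (1 - 0.25 z)(1 + (-0.79) z + (1.37) z^2)
  [check: z-coef -0.79 - (0.25) = -1.04; z^2-coef 1.37 - (0.25)(-0.79) = 1.5675; z^3-coef -(0.25)(1.37) = -0.3425.]
Remaining roots from the quadratic factor 1 + (-0.79) z + (1.37) z^2:
  Set 1 + (-0.79) z + (1.37) z^2 = 0, i.e. a z^2 + b z + c = 0 with a = 1.37, b = -0.79, c = 1.
  Discriminant D = b^2 - 4ac = (-0.79)^2 - 4*(1.37)*1 = 0.6241 - (5.48) = -4.8559.
  D < 0, so the roots are the complex-conjugate pair z = (-b +/- i sqrt(-D)) / (2a) = 0.2883 +/- 0.8042i.
  For a conjugate pair |z|^2 = z * conj(z) = (product of roots) = c/a = 1/(1.37) = 0.729927, so |z| = sqrt(0.729927) = 0.8544 for both roots.
Moduli of all roots: 4.0000, 0.8544, 0.8544.
All moduli strictly greater than 1? No.
Verdict: Not stationary.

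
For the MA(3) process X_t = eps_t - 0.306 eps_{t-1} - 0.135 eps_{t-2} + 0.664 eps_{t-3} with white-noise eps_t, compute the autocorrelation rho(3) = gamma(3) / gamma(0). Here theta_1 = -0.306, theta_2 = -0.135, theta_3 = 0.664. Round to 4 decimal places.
\rho(3) = 0.4276

For an MA(q) process with theta_0 = 1, the autocovariance is
  gamma(k) = sigma^2 * sum_{i=0..q-k} theta_i * theta_{i+k},
and rho(k) = gamma(k) / gamma(0). Sigma^2 cancels.
  numerator   = (1)*(0.664) = 0.664.
  denominator = (1)^2 + (-0.306)^2 + (-0.135)^2 + (0.664)^2 = 1.552757.
  rho(3) = 0.664 / 1.552757 = 0.4276.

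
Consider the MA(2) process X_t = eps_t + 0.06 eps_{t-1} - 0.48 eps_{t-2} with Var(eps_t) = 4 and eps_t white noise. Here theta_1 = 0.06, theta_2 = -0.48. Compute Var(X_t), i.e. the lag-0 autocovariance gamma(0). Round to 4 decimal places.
\gamma(0) = 4.9360

For an MA(q) process X_t = eps_t + sum_i theta_i eps_{t-i} with
Var(eps_t) = sigma^2, the variance is
  gamma(0) = sigma^2 * (1 + sum_i theta_i^2).
  sum_i theta_i^2 = (0.06)^2 + (-0.48)^2 = 0.0036 + 0.2304 = 0.234.
  gamma(0) = 4 * (1 + 0.234) = 4 * 1.234 = 4.936, which rounds to 4.9360.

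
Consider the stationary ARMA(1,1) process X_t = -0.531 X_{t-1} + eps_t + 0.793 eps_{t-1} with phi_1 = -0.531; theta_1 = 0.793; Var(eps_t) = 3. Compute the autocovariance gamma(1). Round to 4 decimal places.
\gamma(1) = 0.6337

Multiply the model equation by X_{t-k} and take expectations. With theta_0 = psi_0 = 1 and psi_j the MA(infinity) weights, this gives
  gamma(k) - sum_i phi_i gamma(k-i) = c_k,
  c_k = sigma^2 * sum_{j=k..q} theta_j psi_{j-k}   (c_k = 0 for k > q),
using gamma(-m) = gamma(m).
psi-weights needed (psi_j = theta_j + sum_i phi_i psi_{j-i}):
  psi_1 = theta_1 + phi_1 = 0.793 + (-0.531) = 0.262
Right-hand sides:
  c_0 = sigma^2 (1 + theta_1 psi_1) = 3 * (1 + (0.793)(0.262)) = 3 * 1.207766 = 3.623298
  c_1 = sigma^2 theta_1 = 3 * (0.793) = 2.379
  c_2 = 0
Equations for k = 0 and k = 1 (AR order 1):
  gamma(0) = phi_1 gamma(1) + c_0
  gamma(1) = phi_1 gamma(0) + c_1
Substituting the second into the first: gamma(0) (1 - phi_1^2) = c_0 + phi_1 c_1, so
  gamma(0) = (c_0 + phi_1 c_1) / (1 - phi_1^2) = (3.623298 + (-0.531)(2.379)) / (1 - (-0.531)^2) = 2.360049 / 0.718039 = 3.286798.
  gamma(1) = phi_1 gamma(0) + c_1 = (-0.531)(3.286798) + (2.379) = 0.63371.
Therefore gamma(1) = 0.6337 (to 4 decimal places).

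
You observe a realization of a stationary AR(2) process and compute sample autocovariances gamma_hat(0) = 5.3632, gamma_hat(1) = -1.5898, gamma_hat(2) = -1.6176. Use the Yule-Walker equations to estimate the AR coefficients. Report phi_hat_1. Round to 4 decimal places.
\hat\phi_{1} = -0.4230

The Yule-Walker equations for an AR(p) process read, in matrix form,
  Gamma_p phi = r_p,   with   (Gamma_p)_{ij} = gamma(|i - j|),
                       (r_p)_i = gamma(i),   i,j = 1..p.
Substitute the sample gammas (Toeplitz matrix and right-hand side of size 2):
  Gamma_p = [[5.3632, -1.5898], [-1.5898, 5.3632]]
  r_p     = [-1.5898, -1.6176]
Written out:
  5.3632 phi_1 - 1.5898 phi_2 = -1.5898
  -1.5898 phi_1 + 5.3632 phi_2 = -1.6176
Solve by Cramer's rule:
  det = gamma(0)^2 - gamma(1)^2 = (5.3632)^2 - (-1.5898)^2 = 28.76391424 - 2.52746404 = 26.2364502
  phi_hat_1 = [gamma(1) gamma(0) - gamma(1) gamma(2)] / det = [(-1.5898)(5.3632) - (-1.5898)(-1.6176)] / 26.2364502 = -11.09807584 / 26.2364502 = -0.423
  phi_hat_2 = [gamma(0) gamma(2) - gamma(1)^2] / det = [(5.3632)(-1.6176) - (-1.5898)^2] / 26.2364502 = -11.20297636 / 26.2364502 = -0.427
So phi_hat = [-0.4230, -0.4270].
Therefore phi_hat_1 = -0.4230.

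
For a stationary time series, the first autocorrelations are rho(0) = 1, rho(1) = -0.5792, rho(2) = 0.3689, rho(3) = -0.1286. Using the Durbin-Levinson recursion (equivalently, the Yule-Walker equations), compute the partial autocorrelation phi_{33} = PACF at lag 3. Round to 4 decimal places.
\phi_{33} = 0.1561

The PACF at lag k is phi_{kk}, the last component of the solution
to the Yule-Walker system G_k phi = r_k where
  (G_k)_{ij} = rho(|i - j|), (r_k)_i = rho(i), i,j = 1..k.
Equivalently, Durbin-Levinson gives phi_{kk} iteratively:
  phi_{11} = rho(1)
  phi_{kk} = [rho(k) - sum_{j=1..k-1} phi_{k-1,j} rho(k-j)]
            / [1 - sum_{j=1..k-1} phi_{k-1,j} rho(j)],
  phi_{k,j} = phi_{k-1,j} - phi_{kk} phi_{k-1,k-j},  j = 1..k-1.
Step k = 1:
  phi_11 = rho(1) = -0.5792.
Step k = 2:
  phi_22 = [rho(2) - phi_11 rho(1)] / [1 - phi_11 rho(1)] = [0.3689 - (-0.5792)(-0.5792)] / [1 - (-0.5792)(-0.5792)]
         = 0.03342736 / 0.66452736 = 0.050302.
  Update: phi_21 = phi_11 - phi_22 phi_11 = -0.5792 - (0.050302)(-0.5792) = -0.550065.
Step k = 3:
  phi_33 = [rho(3) - phi_21 rho(2) - phi_22 rho(1)] / [1 - phi_21 rho(1) - phi_22 rho(2)]
    numerator   = -0.1286 - (-0.550065)(0.3689) - (0.050302)(-0.5792) = 0.10345409
    denominator = 1 - (-0.550065)(-0.5792) - (0.050302)(0.3689) = 0.66284588
  phi_33 = 0.10345409 / 0.66284588 = 0.1561.
Therefore phi_{33} = 0.1561.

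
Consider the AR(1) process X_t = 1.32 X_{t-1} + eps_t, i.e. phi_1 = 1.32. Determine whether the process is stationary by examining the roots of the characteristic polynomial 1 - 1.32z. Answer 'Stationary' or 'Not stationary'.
\text{Not stationary}

The AR(p) characteristic polynomial is P(z) = 1 - 1.32z.
Stationarity requires all roots to lie outside the unit circle, i.e. |z| > 1 for every root.
This is linear in z: 1 + (-1.32) z = 0  =>  z = -1/(-1.32) = 0.757576,  |z| = 0.757576.
Moduli of all roots: 0.7576.
All moduli strictly greater than 1? No.
Verdict: Not stationary.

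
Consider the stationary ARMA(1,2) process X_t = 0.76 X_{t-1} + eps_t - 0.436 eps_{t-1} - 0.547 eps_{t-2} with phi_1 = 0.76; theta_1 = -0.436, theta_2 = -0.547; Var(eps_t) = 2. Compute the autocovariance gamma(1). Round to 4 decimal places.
\gamma(1) = 0.7786

Multiply the model equation by X_{t-k} and take expectations. With theta_0 = psi_0 = 1 and psi_j the MA(infinity) weights, this gives
  gamma(k) - sum_i phi_i gamma(k-i) = c_k,
  c_k = sigma^2 * sum_{j=k..q} theta_j psi_{j-k}   (c_k = 0 for k > q),
using gamma(-m) = gamma(m).
psi-weights needed (psi_j = theta_j + sum_i phi_i psi_{j-i}):
  psi_1 = theta_1 + phi_1 = -0.436 + (0.76) = 0.324
  psi_2 = theta_2 + phi_1 psi_1 = -0.547 + (0.76)(0.324) = -0.30076
Right-hand sides:
  c_0 = sigma^2 (1 + theta_1 psi_1 + theta_2 psi_2) = 2 * (1 + (-0.436)(0.324) + (-0.547)(-0.30076)) = 2 * 1.023252 = 2.046503
  c_1 = sigma^2 (theta_1 + theta_2 psi_1) = 2 * (-0.436 + (-0.547)(0.324)) = -1.226456
  c_2 = sigma^2 theta_2 = 2 * (-0.547) = -1.094
Equations for k = 0 and k = 1 (AR order 1):
  gamma(0) = phi_1 gamma(1) + c_0
  gamma(1) = phi_1 gamma(0) + c_1
Substituting the second into the first: gamma(0) (1 - phi_1^2) = c_0 + phi_1 c_1, so
  gamma(0) = (c_0 + phi_1 c_1) / (1 - phi_1^2) = (2.046503 + (0.76)(-1.226456)) / (1 - (0.76)^2) = 1.114397 / 0.4224 = 2.63825.
  gamma(1) = phi_1 gamma(0) + c_1 = (0.76)(2.63825) + (-1.226456) = 0.778614.
Therefore gamma(1) = 0.7786 (to 4 decimal places).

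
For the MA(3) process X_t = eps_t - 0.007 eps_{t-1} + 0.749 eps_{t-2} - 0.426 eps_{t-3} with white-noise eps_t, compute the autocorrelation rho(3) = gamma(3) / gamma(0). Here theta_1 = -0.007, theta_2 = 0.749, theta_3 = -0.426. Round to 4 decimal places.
\rho(3) = -0.2445

For an MA(q) process with theta_0 = 1, the autocovariance is
  gamma(k) = sigma^2 * sum_{i=0..q-k} theta_i * theta_{i+k},
and rho(k) = gamma(k) / gamma(0). Sigma^2 cancels.
  numerator   = (1)*(-0.426) = -0.426.
  denominator = (1)^2 + (-0.007)^2 + (0.749)^2 + (-0.426)^2 = 1.742526.
  rho(3) = -0.426 / 1.742526 = -0.2445.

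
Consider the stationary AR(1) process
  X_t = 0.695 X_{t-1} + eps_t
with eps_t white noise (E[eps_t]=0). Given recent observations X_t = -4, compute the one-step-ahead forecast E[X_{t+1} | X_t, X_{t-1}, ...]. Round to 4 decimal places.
E[X_{t+1} \mid \mathcal F_t] = -2.7800

For an AR(p) model X_t = c + sum_i phi_i X_{t-i} + eps_t, the
one-step-ahead conditional mean is
  E[X_{t+1} | X_t, ...] = c + sum_i phi_i X_{t+1-i}.
Substitute known values:
  E[X_{t+1} | ...] = (0.695) * (-4)
                   = -2.7800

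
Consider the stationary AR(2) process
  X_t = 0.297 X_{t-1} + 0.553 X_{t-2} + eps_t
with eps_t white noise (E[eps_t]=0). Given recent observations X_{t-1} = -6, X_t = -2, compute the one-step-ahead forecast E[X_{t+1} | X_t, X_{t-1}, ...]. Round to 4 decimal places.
E[X_{t+1} \mid \mathcal F_t] = -3.9120

For an AR(p) model X_t = c + sum_i phi_i X_{t-i} + eps_t, the
one-step-ahead conditional mean is
  E[X_{t+1} | X_t, ...] = c + sum_i phi_i X_{t+1-i}.
Substitute known values:
  E[X_{t+1} | ...] = (0.297) * (-2) + (0.553) * (-6)
                   = -3.9120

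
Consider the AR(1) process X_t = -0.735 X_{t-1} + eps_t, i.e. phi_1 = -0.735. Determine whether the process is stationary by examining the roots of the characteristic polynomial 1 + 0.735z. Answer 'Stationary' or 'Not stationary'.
\text{Stationary}

The AR(p) characteristic polynomial is P(z) = 1 + 0.735z.
Stationarity requires all roots to lie outside the unit circle, i.e. |z| > 1 for every root.
This is linear in z: 1 + (0.735) z = 0  =>  z = -1/(0.735) = -1.360544,  |z| = 1.360544.
Moduli of all roots: 1.3605.
All moduli strictly greater than 1? Yes.
Verdict: Stationary.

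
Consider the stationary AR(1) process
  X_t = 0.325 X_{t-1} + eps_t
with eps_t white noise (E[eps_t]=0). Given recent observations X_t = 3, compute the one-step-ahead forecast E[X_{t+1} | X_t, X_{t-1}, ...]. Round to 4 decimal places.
E[X_{t+1} \mid \mathcal F_t] = 0.9750

For an AR(p) model X_t = c + sum_i phi_i X_{t-i} + eps_t, the
one-step-ahead conditional mean is
  E[X_{t+1} | X_t, ...] = c + sum_i phi_i X_{t+1-i}.
Substitute known values:
  E[X_{t+1} | ...] = (0.325) * (3)
                   = 0.9750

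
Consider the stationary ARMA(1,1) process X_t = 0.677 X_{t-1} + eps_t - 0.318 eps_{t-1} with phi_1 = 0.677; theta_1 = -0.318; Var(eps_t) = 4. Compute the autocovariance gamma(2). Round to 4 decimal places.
\gamma(2) = 1.4084

Multiply the model equation by X_{t-k} and take expectations. With theta_0 = psi_0 = 1 and psi_j the MA(infinity) weights, this gives
  gamma(k) - sum_i phi_i gamma(k-i) = c_k,
  c_k = sigma^2 * sum_{j=k..q} theta_j psi_{j-k}   (c_k = 0 for k > q),
using gamma(-m) = gamma(m).
psi-weights needed (psi_j = theta_j + sum_i phi_i psi_{j-i}):
  psi_1 = theta_1 + phi_1 = -0.318 + (0.677) = 0.359
Right-hand sides:
  c_0 = sigma^2 (1 + theta_1 psi_1) = 4 * (1 + (-0.318)(0.359)) = 4 * 0.885838 = 3.543352
  c_1 = sigma^2 theta_1 = 4 * (-0.318) = -1.272
  c_2 = 0
Equations for k = 0 and k = 1 (AR order 1):
  gamma(0) = phi_1 gamma(1) + c_0
  gamma(1) = phi_1 gamma(0) + c_1
Substituting the second into the first: gamma(0) (1 - phi_1^2) = c_0 + phi_1 c_1, so
  gamma(0) = (c_0 + phi_1 c_1) / (1 - phi_1^2) = (3.543352 + (0.677)(-1.272)) / (1 - (0.677)^2) = 2.682208 / 0.541671 = 4.951729.
  gamma(1) = phi_1 gamma(0) + c_1 = (0.677)(4.951729) + (-1.272) = 2.080321.
For k = 2 (> q): gamma(2) = phi_1 gamma(1) = (0.677)(2.080321) = 1.408377.
Therefore gamma(2) = 1.4084 (to 4 decimal places).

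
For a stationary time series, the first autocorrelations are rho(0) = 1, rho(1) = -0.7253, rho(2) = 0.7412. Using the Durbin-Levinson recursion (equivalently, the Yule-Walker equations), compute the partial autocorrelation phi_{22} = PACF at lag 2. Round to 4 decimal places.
\phi_{22} = 0.4539

The PACF at lag k is phi_{kk}, the last component of the solution
to the Yule-Walker system G_k phi = r_k where
  (G_k)_{ij} = rho(|i - j|), (r_k)_i = rho(i), i,j = 1..k.
Equivalently, Durbin-Levinson gives phi_{kk} iteratively:
  phi_{11} = rho(1)
  phi_{kk} = [rho(k) - sum_{j=1..k-1} phi_{k-1,j} rho(k-j)]
            / [1 - sum_{j=1..k-1} phi_{k-1,j} rho(j)],
  phi_{k,j} = phi_{k-1,j} - phi_{kk} phi_{k-1,k-j},  j = 1..k-1.
Step k = 1:
  phi_11 = rho(1) = -0.7253.
Step k = 2:
  phi_22 = [rho(2) - phi_11 rho(1)] / [1 - phi_11 rho(1)] = [0.7412 - (-0.7253)(-0.7253)] / [1 - (-0.7253)(-0.7253)]
         = 0.21513991 / 0.47393991 = 0.4539.
Therefore phi_{22} = 0.4539.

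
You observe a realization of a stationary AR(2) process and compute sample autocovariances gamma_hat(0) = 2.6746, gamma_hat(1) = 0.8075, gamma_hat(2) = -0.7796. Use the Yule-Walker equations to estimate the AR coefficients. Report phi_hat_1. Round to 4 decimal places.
\hat\phi_{1} = 0.4290

The Yule-Walker equations for an AR(p) process read, in matrix form,
  Gamma_p phi = r_p,   with   (Gamma_p)_{ij} = gamma(|i - j|),
                       (r_p)_i = gamma(i),   i,j = 1..p.
Substitute the sample gammas (Toeplitz matrix and right-hand side of size 2):
  Gamma_p = [[2.6746, 0.8075], [0.8075, 2.6746]]
  r_p     = [0.8075, -0.7796]
Written out:
  2.6746 phi_1 + 0.8075 phi_2 = 0.8075
  0.8075 phi_1 + 2.6746 phi_2 = -0.7796
Solve by Cramer's rule:
  det = gamma(0)^2 - gamma(1)^2 = (2.6746)^2 - (0.8075)^2 = 7.15348516 - 0.65205625 = 6.50142891
  phi_hat_1 = [gamma(1) gamma(0) - gamma(1) gamma(2)] / det = [(0.8075)(2.6746) - (0.8075)(-0.7796)] / 6.50142891 = 2.7892665 / 6.50142891 = 0.429
  phi_hat_2 = [gamma(0) gamma(2) - gamma(1)^2] / det = [(2.6746)(-0.7796) - (0.8075)^2] / 6.50142891 = -2.73717441 / 6.50142891 = -0.421
So phi_hat = [0.4290, -0.4210].
Therefore phi_hat_1 = 0.4290.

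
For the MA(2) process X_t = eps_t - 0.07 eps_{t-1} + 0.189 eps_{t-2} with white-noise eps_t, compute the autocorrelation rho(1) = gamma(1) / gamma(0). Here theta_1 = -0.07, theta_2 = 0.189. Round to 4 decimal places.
\rho(1) = -0.0800

For an MA(q) process with theta_0 = 1, the autocovariance is
  gamma(k) = sigma^2 * sum_{i=0..q-k} theta_i * theta_{i+k},
and rho(k) = gamma(k) / gamma(0). Sigma^2 cancels.
  numerator   = (1)*(-0.07) + (-0.07)*(0.189) = -0.08323.
  denominator = (1)^2 + (-0.07)^2 + (0.189)^2 = 1.040621.
  rho(1) = -0.08323 / 1.040621 = -0.0800.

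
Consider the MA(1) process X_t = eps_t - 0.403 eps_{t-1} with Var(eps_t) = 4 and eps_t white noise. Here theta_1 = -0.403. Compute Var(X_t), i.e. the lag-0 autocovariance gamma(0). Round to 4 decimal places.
\gamma(0) = 4.6496

For an MA(q) process X_t = eps_t + sum_i theta_i eps_{t-i} with
Var(eps_t) = sigma^2, the variance is
  gamma(0) = sigma^2 * (1 + sum_i theta_i^2).
  sum_i theta_i^2 = (-0.403)^2 = 0.162409.
  gamma(0) = 4 * (1 + 0.162409) = 4 * 1.162409 = 4.649636, which rounds to 4.6496.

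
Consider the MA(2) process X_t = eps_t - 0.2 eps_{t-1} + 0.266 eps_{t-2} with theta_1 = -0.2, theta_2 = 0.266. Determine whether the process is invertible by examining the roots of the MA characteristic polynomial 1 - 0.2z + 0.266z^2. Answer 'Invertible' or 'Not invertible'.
\text{Invertible}

The MA(q) characteristic polynomial is P(z) = 1 - 0.2z + 0.266z^2.
Invertibility requires all roots to lie outside the unit circle, i.e. |z| > 1 for every root.
Set 1 + (-0.2) z + (0.266) z^2 = 0, i.e. a z^2 + b z + c = 0 with a = 0.266, b = -0.2, c = 1.
Discriminant D = b^2 - 4ac = (-0.2)^2 - 4*(0.266)*1 = 0.04 - (1.064) = -1.024.
D < 0, so the roots are the complex-conjugate pair z = (-b +/- i sqrt(-D)) / (2a) = 0.3759 +/- 1.9021i.
For a conjugate pair |z|^2 = z * conj(z) = (product of roots) = c/a = 1/(0.266) = 3.759398, so |z| = sqrt(3.759398) = 1.9389 for both roots.
Moduli of all roots: 1.9389, 1.9389.
All moduli strictly greater than 1? Yes.
Verdict: Invertible.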